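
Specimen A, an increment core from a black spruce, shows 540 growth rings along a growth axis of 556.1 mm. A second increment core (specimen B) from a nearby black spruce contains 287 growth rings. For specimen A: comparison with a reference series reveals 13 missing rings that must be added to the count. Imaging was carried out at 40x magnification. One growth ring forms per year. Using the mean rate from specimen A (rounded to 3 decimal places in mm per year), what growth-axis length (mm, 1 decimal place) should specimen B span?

288.7 mm

Specimen A: after corrections the count is 540 + 13 = 553 growth rings.
A: Mean rate = 556.1 mm / 553 years ≈ 1.006 mm per year.
Length of B = 1.006 × 287 = 288.7 mm.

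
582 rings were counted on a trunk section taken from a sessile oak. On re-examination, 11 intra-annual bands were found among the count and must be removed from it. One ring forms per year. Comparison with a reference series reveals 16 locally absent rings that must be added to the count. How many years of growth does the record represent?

Adjusted count: 582 − 11 + 16 = 587 rings.
With a one-to-one ring periodicity this is 587 years.

587 yr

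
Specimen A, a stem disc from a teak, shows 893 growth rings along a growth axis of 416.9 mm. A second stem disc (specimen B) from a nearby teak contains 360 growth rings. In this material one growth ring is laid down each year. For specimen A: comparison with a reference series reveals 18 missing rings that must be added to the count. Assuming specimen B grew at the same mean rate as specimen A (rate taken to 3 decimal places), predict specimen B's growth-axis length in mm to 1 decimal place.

Specimen A: correcting the raw count gives 893 + 18 = 911 true growth rings.
A: 416.9 mm over 911 years gives 416.9 / 911 ≈ 0.458 mm/yr.
For B, 0.458 mm/year × 360 years = 164.9 mm.

164.9 mm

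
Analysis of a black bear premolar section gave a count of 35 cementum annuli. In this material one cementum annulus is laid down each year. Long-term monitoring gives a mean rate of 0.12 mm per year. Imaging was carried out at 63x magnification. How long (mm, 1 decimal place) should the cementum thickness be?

4.2 mm

35 years of growth are recorded.
Length ≈ 0.12 × 35 = 4.2 mm.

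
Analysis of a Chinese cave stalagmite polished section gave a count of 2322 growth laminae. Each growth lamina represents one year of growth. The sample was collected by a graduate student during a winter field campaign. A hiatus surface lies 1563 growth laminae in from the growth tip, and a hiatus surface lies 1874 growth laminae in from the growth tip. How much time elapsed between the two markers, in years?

311 yr

The two markers are separated by 1874 − 1563 = 311 growth laminae.
One growth lamina per year makes the interval 311 years.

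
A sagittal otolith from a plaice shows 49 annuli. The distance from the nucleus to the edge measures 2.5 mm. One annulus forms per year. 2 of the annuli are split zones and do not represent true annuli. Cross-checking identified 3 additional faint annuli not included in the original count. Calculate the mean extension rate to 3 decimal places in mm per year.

0.050 mm per year

True annulus count = 49 − 2 + 3 = 50.
2.5 mm over 50 years gives 2.5 / 50 ≈ 0.050 mm per year.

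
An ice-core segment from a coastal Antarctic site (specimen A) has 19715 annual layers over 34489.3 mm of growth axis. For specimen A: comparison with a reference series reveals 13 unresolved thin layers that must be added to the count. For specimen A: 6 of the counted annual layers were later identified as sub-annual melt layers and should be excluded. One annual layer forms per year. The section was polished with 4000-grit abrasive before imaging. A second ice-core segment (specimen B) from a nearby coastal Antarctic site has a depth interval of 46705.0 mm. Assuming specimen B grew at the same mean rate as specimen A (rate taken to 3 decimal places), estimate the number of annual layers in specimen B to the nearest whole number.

Specimen A: adjusted count: 19715 − 6 + 13 = 19722 annual layers.
A: Mean rate = 34489.3 mm / 19722 years ≈ 1.749 mm/yr.
For B, 46705.0 / 1.749 = 26703.83 years ≈ 26704 annual layers.

26704 annual layers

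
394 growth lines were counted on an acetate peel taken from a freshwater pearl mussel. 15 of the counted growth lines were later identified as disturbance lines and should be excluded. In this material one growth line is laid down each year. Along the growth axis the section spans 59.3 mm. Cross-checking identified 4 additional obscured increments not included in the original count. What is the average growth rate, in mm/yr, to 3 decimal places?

Adjusted count: 394 − 15 + 4 = 383 growth lines.
Mean rate = 59.3 mm / 383 years ≈ 0.155 mm/yr.

0.155 mm/yr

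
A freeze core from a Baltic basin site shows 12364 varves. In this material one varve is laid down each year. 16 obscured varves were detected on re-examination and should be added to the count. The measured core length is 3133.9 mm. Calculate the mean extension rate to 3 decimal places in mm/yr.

True varve count = 12364 + 16 = 12380.
3133.9 mm over 12380 years gives 3133.9 / 12380 ≈ 0.253 mm/yr.

0.253 mm/yr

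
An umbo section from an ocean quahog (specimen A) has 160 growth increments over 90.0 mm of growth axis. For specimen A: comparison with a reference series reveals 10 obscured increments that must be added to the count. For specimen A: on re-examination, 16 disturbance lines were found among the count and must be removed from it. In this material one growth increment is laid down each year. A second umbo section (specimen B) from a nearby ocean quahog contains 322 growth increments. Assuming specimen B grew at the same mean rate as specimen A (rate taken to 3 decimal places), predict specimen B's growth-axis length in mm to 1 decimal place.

188.0 mm

Specimen A: adjusted count: 160 − 16 + 10 = 154 growth increments.
A: Extension rate ≈ 90.0 / 154 = 0.584 mm/yr.
Length of B = 0.584 × 322 = 188.0 mm.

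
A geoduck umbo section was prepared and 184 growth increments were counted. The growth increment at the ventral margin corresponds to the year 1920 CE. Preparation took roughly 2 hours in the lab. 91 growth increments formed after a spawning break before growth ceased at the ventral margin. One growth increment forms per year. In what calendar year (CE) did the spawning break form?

There are 91 growth increments younger than the spawning break.
1920 − 91 = 1829 CE.

1829 CE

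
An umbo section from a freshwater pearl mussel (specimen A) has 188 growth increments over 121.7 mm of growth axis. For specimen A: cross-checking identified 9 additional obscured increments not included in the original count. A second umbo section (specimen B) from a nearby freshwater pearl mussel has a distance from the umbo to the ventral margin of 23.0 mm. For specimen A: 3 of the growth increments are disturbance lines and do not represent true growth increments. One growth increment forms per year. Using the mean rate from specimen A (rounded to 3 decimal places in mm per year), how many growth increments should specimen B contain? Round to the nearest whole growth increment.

37 growth increments

Specimen A: after corrections the count is 188 − 3 + 9 = 194 growth increments.
A: 121.7 mm over 194 years gives 121.7 / 194 ≈ 0.627 mm/yr.
Specimen B: 23.0 mm / 0.627 mm per year = 36.68 years ≈ 37 growth increments.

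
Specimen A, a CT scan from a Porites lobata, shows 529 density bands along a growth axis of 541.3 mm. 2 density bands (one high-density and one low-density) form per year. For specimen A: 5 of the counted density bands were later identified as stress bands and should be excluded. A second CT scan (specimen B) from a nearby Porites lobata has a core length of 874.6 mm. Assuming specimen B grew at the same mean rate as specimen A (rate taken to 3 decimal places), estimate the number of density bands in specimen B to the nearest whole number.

Specimen A: adjusted count: 529 − 5 = 524 density bands.
Specimen A: 524 density bands at 2 per year is 524 / 2 = 262 years.
A: Mean rate = 541.3 mm / 262 years ≈ 2.066 mm/yr.
B spans 874.6 / 2.066 = 423.33 years; at 2 density bands per year that is 423.33 × 2 ≈ 847 density bands.

847 density bands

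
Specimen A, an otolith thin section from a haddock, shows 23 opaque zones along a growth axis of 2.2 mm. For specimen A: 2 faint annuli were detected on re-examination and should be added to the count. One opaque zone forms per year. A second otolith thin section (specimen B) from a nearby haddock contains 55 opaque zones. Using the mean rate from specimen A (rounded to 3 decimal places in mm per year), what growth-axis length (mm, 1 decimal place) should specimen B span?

4.8 mm

Specimen A: correcting the raw count gives 23 + 2 = 25 true opaque zones.
A: 2.2 mm over 25 years gives 2.2 / 25 ≈ 0.088 mm/year.
B's length ≈ 0.088 × 55 = 4.8 mm.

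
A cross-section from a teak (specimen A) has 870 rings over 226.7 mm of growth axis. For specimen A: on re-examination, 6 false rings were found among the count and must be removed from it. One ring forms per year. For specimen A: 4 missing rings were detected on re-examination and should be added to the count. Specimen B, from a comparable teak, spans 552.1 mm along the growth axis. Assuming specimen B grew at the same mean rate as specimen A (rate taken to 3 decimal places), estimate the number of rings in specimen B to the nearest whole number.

Specimen A: correcting the raw count gives 870 − 6 + 4 = 868 true rings.
A: 226.7 mm over 868 years gives 226.7 / 868 ≈ 0.261 mm/year.
B spans 552.1 / 0.261 = 2115.33 years ≈ 2115 rings.

2115 rings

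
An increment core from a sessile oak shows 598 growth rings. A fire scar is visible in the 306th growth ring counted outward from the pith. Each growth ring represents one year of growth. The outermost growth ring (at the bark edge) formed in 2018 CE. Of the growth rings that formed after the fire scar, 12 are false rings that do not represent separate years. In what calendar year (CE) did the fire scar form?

1738 CE

Between growth ring 306 and the bark edge there are 598 − 306 = 292 growth rings.
Excluding 12 false growth rings: 292 − 12 = 280.
Counting back 280 years from 2018 CE places the fire scar in 2018 − 280 = 1738 CE.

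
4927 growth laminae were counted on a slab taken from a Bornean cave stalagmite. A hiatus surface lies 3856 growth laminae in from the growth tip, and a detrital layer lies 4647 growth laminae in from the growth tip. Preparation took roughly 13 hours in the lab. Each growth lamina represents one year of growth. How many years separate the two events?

Separation: 4647 − 3856 = 791 growth laminae.
One growth lamina per year makes the interval 791 years.

791 yr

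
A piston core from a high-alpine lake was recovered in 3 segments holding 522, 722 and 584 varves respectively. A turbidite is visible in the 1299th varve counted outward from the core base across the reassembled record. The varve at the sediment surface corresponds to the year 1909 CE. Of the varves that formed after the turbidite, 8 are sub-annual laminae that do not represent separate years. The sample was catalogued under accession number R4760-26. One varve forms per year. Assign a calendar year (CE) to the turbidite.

1388 CE

Total varves = 522 + 722 + 584 = 1828.
Between varve 1299 and the sediment surface there are 1828 − 1299 = 529 varves.
Excluding 8 false varves: 529 − 8 = 521.
Counting back 521 years from 1909 CE places the turbidite in 1909 − 521 = 1388 CE.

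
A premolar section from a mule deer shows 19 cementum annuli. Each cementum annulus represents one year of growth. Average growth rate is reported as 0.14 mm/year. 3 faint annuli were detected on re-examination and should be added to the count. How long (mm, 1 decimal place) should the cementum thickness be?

3.1 mm

True cementum annulus count = 19 + 3 = 22.
Length ≈ 0.14 × 22 = 3.1 mm.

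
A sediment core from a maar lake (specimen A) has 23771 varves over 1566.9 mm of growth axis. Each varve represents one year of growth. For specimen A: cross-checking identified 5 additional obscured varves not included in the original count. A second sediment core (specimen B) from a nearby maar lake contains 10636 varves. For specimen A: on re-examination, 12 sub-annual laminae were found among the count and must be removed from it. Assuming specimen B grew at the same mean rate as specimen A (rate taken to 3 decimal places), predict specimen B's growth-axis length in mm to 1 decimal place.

Specimen A: correcting the raw count gives 23771 − 12 + 5 = 23764 true varves.
A: Mean rate = 1566.9 mm / 23764 years ≈ 0.066 mm/yr.
Length of B = 0.066 × 10636 = 702.0 mm.

702.0 mm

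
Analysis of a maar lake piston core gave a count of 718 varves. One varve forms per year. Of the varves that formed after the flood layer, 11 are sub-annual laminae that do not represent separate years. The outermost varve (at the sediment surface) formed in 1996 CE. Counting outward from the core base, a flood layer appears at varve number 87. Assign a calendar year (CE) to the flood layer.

1376 CE

Between varve 87 and the sediment surface there are 718 − 87 = 631 varves.
Excluding 11 false varves: 631 − 11 = 620.
1996 − 620 = 1376 CE.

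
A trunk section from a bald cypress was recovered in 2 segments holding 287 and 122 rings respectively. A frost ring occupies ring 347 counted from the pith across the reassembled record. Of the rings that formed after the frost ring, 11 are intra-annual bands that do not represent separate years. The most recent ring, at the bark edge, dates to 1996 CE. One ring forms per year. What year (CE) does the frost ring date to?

Total rings = 287 + 122 = 409.
Between ring 347 and the bark edge there are 409 − 347 = 62 rings.
Excluding 11 false rings: 62 − 11 = 51.
The ring at the bark edge is 1996 CE, so the frost ring dates to 1996 − 51 = 1945 CE.

1945 CE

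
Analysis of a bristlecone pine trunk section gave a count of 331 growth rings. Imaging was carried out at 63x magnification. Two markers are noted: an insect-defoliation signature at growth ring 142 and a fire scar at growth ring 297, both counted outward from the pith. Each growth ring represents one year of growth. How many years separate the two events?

155 years

The two markers are separated by 297 − 142 = 155 growth rings.
At one growth ring per year, 155 years elapsed between them.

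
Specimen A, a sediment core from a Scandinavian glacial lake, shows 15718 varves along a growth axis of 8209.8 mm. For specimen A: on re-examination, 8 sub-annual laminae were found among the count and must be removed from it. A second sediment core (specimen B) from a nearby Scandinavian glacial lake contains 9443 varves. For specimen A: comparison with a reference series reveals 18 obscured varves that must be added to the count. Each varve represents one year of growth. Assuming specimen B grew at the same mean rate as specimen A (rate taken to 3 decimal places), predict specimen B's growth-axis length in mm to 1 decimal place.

4929.2 mm

Specimen A: correcting the raw count gives 15718 − 8 + 18 = 15728 true varves.
A: 8209.8 mm over 15728 years gives 8209.8 / 15728 ≈ 0.522 mm/year.
B's length ≈ 0.522 × 9443 = 4929.2 mm.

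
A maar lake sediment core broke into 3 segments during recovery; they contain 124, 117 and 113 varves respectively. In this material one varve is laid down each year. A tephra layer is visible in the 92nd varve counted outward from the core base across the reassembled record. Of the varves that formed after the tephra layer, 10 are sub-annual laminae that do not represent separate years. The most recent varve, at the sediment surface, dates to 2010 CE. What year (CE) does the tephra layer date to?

1758 CE

Total varves = 124 + 117 + 113 = 354.
The tephra layer sits at varve 92 from the core base, so 354 − 92 = 262 varves formed after it.
262 − 10 false = 252 true varves after the tephra layer.
The varve at the sediment surface is 2010 CE, so the tephra layer dates to 2010 − 252 = 1758 CE.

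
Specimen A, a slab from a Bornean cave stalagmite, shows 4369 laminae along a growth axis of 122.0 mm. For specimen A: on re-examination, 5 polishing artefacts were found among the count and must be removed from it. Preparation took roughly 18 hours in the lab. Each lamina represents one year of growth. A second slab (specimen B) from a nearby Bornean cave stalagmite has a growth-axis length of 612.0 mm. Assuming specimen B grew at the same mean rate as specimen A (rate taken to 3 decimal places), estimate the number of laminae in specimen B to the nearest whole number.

21857 laminae

Specimen A: after corrections the count is 4369 − 5 = 4364 laminae.
A: 122.0 mm over 4364 years gives 122.0 / 4364 ≈ 0.028 mm/year.
For B, 612.0 / 0.028 = 21857.14 years ≈ 21857 laminae.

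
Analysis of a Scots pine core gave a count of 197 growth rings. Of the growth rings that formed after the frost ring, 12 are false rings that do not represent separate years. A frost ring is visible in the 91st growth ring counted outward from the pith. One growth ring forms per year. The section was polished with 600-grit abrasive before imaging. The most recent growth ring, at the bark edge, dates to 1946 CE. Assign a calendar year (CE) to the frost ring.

Between growth ring 91 and the bark edge there are 197 − 91 = 106 growth rings.
Excluding 12 false growth rings: 106 − 12 = 94.
Counting back 94 years from 1946 CE places the frost ring in 1946 − 94 = 1852 CE.

1852 CE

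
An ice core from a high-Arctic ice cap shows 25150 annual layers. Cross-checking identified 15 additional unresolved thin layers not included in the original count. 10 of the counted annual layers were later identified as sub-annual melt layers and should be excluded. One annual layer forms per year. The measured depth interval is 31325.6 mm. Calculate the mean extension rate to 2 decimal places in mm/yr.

Adjusted count: 25150 − 10 + 15 = 25155 annual layers.
31325.6 mm over 25155 years gives 31325.6 / 25155 ≈ 1.25 mm/yr.

1.25 mm/yr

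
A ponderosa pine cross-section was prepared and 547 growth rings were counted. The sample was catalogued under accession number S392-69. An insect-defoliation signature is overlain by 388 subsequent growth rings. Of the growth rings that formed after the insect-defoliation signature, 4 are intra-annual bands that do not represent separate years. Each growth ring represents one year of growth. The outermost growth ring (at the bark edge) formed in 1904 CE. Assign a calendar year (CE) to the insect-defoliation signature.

1520 CE

388 growth rings formed after the insect-defoliation signature.
Excluding 4 false growth rings: 388 − 4 = 384.
1904 − 384 = 1520 CE.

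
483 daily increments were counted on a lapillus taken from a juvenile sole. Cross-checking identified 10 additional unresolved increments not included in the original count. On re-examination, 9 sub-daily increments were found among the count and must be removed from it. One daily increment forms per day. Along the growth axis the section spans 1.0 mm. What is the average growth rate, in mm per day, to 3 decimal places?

0.002 mm per day

After corrections the count is 483 − 9 + 10 = 484 daily increments.
Mean rate = 1.0 mm / 484 days ≈ 0.002 mm per day.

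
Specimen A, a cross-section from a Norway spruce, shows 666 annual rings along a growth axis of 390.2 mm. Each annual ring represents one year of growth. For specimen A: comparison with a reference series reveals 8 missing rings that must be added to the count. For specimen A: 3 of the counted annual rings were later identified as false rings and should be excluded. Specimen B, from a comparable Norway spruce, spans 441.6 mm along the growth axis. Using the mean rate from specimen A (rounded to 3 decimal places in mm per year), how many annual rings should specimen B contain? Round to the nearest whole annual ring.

Specimen A: adjusted count: 666 − 3 + 8 = 671 annual rings.
A: 390.2 mm over 671 years gives 390.2 / 671 ≈ 0.582 mm/yr.
Specimen B: 441.6 mm / 0.582 mm per year = 758.76 years ≈ 759 annual rings.

759 annual rings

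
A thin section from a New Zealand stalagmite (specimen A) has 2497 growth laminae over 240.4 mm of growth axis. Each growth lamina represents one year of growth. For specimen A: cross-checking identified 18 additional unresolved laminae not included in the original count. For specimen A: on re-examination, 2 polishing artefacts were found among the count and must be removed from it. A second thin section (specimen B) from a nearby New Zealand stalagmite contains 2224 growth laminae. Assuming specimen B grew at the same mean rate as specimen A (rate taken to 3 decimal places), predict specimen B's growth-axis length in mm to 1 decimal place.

213.5 mm

Specimen A: true growth lamina count = 2497 − 2 + 18 = 2513.
A: Extension rate ≈ 240.4 / 2513 = 0.096 mm/year.
B's length ≈ 0.096 × 2224 = 213.5 mm.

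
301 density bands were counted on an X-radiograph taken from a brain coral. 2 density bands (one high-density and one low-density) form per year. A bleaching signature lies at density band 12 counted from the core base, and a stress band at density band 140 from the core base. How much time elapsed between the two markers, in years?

The two markers are separated by 140 − 12 = 128 density bands.
Dividing by 2 density bands per year: 128 / 2 = 64 years.

64 years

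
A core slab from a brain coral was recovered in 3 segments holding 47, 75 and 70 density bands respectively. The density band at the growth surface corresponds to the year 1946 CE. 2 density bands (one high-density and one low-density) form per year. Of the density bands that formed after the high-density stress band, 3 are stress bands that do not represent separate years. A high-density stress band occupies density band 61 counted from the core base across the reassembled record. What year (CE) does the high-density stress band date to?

1882 CE

Total density bands = 47 + 75 + 70 = 192.
192 − 61 = 131 density bands lie beyond the high-density stress band toward the growth surface.
131 − 3 false = 128 true density bands after the high-density stress band.
128 density bands at 2 per year is 128 / 2 = 64 years.
The density band at the growth surface is 1946 CE, so the high-density stress band dates to 1946 − 64 = 1882 CE.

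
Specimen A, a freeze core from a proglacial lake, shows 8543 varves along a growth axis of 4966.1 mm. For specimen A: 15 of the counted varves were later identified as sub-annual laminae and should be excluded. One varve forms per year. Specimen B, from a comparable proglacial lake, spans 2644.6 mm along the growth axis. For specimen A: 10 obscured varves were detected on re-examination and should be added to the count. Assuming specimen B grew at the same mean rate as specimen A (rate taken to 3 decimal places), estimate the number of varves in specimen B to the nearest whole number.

Specimen A: true varve count = 8543 − 15 + 10 = 8538.
A: Extension rate ≈ 4966.1 / 8538 = 0.582 mm per year.
B spans 2644.6 / 0.582 = 4543.99 years ≈ 4544 varves.

4544 varves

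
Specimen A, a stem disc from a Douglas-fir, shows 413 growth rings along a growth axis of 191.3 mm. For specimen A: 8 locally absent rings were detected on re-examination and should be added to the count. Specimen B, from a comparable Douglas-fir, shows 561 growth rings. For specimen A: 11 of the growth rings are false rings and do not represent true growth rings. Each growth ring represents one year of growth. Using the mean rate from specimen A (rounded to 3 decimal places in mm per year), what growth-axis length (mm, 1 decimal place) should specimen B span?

Specimen A: true growth ring count = 413 − 11 + 8 = 410.
A: Mean rate = 191.3 mm / 410 years ≈ 0.467 mm per year.
Length of B = 0.467 × 561 = 262.0 mm.

262.0 mm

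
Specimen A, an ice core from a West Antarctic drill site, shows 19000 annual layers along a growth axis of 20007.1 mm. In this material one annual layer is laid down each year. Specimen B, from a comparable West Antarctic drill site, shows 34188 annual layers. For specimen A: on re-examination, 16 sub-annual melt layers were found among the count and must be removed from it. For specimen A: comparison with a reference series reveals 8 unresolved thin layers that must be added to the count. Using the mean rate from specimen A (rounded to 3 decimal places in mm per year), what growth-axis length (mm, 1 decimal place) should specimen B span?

36000.0 mm

Specimen A: after corrections the count is 19000 − 16 + 8 = 18992 annual layers.
A: 20007.1 mm over 18992 years gives 20007.1 / 18992 ≈ 1.053 mm per year.
For B, 1.053 mm/year × 34188 years = 36000.0 mm.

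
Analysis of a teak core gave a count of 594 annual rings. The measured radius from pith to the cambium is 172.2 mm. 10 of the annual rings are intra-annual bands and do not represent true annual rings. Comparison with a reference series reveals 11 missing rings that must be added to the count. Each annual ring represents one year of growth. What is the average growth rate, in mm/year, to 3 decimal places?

0.289 mm/year

Adjusted count: 594 − 10 + 11 = 595 annual rings.
Mean rate = 172.2 mm / 595 years ≈ 0.289 mm/year.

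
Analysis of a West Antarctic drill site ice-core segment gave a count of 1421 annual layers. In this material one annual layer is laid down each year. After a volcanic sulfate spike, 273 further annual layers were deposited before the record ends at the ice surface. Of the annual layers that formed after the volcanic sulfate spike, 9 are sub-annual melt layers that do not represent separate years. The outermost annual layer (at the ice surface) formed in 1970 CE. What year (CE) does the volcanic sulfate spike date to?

273 annual layers post-date the volcanic sulfate spike.
273 − 9 false = 264 true annual layers after the volcanic sulfate spike.
Counting back 264 years from 1970 CE places the volcanic sulfate spike in 1970 − 264 = 1706 CE.

1706 CE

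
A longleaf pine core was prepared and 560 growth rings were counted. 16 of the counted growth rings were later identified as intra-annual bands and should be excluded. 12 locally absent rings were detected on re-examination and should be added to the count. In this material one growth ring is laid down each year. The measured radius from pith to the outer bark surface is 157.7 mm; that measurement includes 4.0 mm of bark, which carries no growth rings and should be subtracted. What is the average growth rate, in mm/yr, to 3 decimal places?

0.276 mm/yr

Correcting the raw count gives 560 − 16 + 12 = 556 true growth rings.
Removing the 4.0 mm offcut leaves 157.7 − 4.0 = 153.7 mm.
153.7 mm over 556 years gives 153.7 / 556 ≈ 0.276 mm/yr.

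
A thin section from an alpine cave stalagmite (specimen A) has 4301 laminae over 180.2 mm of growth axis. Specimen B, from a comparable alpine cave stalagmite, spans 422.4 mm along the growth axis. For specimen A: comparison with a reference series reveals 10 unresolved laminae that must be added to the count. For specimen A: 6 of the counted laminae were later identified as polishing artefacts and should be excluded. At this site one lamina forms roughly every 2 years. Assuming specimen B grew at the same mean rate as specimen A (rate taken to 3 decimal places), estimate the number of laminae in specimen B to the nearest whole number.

10057 laminae

Specimen A: true lamina count = 4301 − 6 + 10 = 4305.
Specimen A: at 2 years per lamina, 4305 × 2 = 8610 years.
A: Mean rate = 180.2 mm / 8610 years ≈ 0.021 mm per year.
B spans 422.4 / 0.021 = 20114.29 years; at 2 years per lamina that is 20114.29 / 2 ≈ 10057 laminae.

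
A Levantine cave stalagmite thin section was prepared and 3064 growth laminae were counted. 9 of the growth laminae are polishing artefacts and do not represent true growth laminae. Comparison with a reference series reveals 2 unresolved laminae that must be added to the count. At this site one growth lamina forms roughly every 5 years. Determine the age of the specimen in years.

15285 yr

After corrections the count is 3064 − 9 + 2 = 3057 growth laminae.
3057 growth laminae at 5 years each span 3057 × 5 = 15285 years.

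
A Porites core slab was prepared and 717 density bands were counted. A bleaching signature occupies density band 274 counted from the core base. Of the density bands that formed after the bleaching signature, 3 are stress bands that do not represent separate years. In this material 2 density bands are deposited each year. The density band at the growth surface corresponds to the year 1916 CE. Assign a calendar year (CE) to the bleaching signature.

717 − 274 = 443 density bands lie beyond the bleaching signature toward the growth surface.
443 − 3 false = 440 true density bands after the bleaching signature.
440 density bands at 2 per year is 440 / 2 = 220 years.
The density band at the growth surface is 1916 CE, so the bleaching signature dates to 1916 − 220 = 1696 CE.

1696 CE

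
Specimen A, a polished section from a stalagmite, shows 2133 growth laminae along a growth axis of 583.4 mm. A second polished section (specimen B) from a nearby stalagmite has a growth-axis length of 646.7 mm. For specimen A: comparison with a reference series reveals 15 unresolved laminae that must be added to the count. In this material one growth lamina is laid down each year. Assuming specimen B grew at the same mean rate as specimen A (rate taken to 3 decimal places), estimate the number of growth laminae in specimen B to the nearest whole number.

2378 growth laminae

Specimen A: adjusted count: 2133 + 15 = 2148 growth laminae.
A: 583.4 mm over 2148 years gives 583.4 / 2148 ≈ 0.272 mm/year.
B spans 646.7 / 0.272 = 2377.57 years ≈ 2378 growth laminae.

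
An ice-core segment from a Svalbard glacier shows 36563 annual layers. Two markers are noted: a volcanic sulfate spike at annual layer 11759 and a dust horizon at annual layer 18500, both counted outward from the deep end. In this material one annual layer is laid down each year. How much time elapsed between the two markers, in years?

6741 years

The two markers are separated by 18500 − 11759 = 6741 annual layers.
At one annual layer per year, 6741 years elapsed between them.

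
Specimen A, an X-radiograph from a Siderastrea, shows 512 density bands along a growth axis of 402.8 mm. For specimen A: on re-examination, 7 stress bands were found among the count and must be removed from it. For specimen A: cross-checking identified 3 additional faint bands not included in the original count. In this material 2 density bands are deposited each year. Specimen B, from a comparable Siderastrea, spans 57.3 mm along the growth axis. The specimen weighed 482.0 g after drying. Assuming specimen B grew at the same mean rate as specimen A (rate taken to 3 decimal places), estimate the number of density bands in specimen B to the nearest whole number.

Specimen A: true density band count = 512 − 7 + 3 = 508.
Specimen A: with 2 density bands per year, 508 / 2 = 254 years.
A: 402.8 mm over 254 years gives 402.8 / 254 ≈ 1.586 mm/year.
For B, 57.3 / 1.586 = 36.13 years; at 2 density bands per year that is 36.13 × 2 ≈ 72 density bands.

72 density bands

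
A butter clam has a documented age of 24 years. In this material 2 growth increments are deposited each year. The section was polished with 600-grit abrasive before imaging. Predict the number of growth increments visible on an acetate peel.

48 growth increments

With 2 growth increments per year, 24 years would produce 24 × 2 = 48 growth increments.
So 48 growth increments should be present.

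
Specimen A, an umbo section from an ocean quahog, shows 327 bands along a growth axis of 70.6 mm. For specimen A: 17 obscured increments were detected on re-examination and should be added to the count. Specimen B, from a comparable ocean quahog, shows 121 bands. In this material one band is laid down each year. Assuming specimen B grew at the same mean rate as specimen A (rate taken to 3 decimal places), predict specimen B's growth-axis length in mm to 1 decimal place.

24.8 mm

Specimen A: adjusted count: 327 + 17 = 344 bands.
A: 70.6 mm over 344 years gives 70.6 / 344 ≈ 0.205 mm/year.
Length of B = 0.205 × 121 = 24.8 mm.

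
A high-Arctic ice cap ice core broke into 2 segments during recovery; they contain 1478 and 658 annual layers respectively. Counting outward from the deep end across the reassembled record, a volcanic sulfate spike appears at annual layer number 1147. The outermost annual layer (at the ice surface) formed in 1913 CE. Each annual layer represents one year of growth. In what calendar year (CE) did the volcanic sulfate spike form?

924 CE

Total annual layers = 1478 + 658 = 2136.
Between annual layer 1147 and the ice surface there are 2136 − 1147 = 989 annual layers.
1913 − 989 = 924 CE.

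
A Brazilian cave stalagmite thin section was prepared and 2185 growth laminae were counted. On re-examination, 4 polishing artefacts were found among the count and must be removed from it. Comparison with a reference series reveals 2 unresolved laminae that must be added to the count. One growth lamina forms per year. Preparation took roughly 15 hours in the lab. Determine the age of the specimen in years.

Correcting the raw count gives 2185 − 4 + 2 = 2183 true growth laminae.
One growth lamina per year makes the duration 2183 years.

2183 years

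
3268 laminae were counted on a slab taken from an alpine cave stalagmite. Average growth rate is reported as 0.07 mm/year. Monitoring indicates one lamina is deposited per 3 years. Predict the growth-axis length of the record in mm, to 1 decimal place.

At 3 years per lamina, 3268 × 3 = 9804 years.
Predicted length = 0.07 mm/year × 9804 years = 686.3 mm.

686.3 mm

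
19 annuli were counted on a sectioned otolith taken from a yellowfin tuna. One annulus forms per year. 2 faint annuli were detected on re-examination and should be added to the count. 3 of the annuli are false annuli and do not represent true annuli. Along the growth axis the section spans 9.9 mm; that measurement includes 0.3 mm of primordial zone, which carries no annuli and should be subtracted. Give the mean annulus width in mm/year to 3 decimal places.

0.533 mm/year

After corrections the count is 19 − 3 + 2 = 18 annuli.
The growth record spans 9.9 − 0.3 = 9.6 mm.
Mean rate = 9.6 mm / 18 years ≈ 0.533 mm/year.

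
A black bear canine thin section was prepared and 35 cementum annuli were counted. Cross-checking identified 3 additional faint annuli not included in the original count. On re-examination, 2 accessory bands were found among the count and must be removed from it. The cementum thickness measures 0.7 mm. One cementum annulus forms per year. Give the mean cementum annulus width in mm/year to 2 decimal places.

0.02 mm/year

Correcting the raw count gives 35 − 2 + 3 = 36 true cementum annuli.
0.7 mm over 36 years gives 0.7 / 36 ≈ 0.02 mm/year.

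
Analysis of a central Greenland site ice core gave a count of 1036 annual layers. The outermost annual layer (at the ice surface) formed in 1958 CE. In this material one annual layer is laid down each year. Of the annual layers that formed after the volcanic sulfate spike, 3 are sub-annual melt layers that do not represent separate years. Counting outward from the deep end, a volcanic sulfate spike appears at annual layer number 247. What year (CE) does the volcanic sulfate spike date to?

Between annual layer 247 and the ice surface there are 1036 − 247 = 789 annual layers.
Excluding 3 false annual layers: 789 − 3 = 786.
The annual layer at the ice surface is 1958 CE, so the volcanic sulfate spike dates to 1958 − 786 = 1172 CE.

1172 CE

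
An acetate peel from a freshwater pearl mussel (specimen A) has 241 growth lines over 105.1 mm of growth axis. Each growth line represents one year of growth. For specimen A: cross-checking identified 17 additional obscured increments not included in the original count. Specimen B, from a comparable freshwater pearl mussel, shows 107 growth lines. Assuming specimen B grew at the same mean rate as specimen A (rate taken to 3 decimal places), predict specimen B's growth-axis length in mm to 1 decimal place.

43.5 mm

Specimen A: true growth line count = 241 + 17 = 258.
A: Mean rate = 105.1 mm / 258 years ≈ 0.407 mm/yr.
B's length ≈ 0.407 × 107 = 43.5 mm.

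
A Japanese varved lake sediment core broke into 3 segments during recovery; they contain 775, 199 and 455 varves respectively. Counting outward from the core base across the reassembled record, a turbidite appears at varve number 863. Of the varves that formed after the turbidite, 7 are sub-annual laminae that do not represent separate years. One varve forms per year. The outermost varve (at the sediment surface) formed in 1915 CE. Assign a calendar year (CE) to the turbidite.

Total varves = 775 + 199 + 455 = 1429.
The turbidite sits at varve 863 from the core base, so 1429 − 863 = 566 varves formed after it.
566 − 7 false = 559 true varves after the turbidite.
1915 − 559 = 1356 CE.

1356 CE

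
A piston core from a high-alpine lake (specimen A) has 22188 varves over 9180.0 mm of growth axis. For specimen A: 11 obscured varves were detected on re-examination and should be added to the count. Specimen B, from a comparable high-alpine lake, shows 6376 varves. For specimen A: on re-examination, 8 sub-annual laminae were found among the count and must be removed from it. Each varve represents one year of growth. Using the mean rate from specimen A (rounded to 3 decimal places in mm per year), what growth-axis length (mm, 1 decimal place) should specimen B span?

2639.7 mm

Specimen A: correcting the raw count gives 22188 − 8 + 11 = 22191 true varves.
A: Extension rate ≈ 9180.0 / 22191 = 0.414 mm/year.
For B, 0.414 mm/year × 6376 years = 2639.7 mm.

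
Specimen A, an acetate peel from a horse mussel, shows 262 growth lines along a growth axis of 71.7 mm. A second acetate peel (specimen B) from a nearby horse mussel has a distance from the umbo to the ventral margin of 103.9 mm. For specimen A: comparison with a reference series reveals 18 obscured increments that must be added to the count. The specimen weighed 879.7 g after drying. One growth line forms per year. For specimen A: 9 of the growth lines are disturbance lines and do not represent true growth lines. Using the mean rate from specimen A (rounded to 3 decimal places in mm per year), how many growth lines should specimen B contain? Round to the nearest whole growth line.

Specimen A: correcting the raw count gives 262 − 9 + 18 = 271 true growth lines.
A: Extension rate ≈ 71.7 / 271 = 0.265 mm/year.
For B, 103.9 / 0.265 = 392.08 years ≈ 392 growth lines.

392 growth lines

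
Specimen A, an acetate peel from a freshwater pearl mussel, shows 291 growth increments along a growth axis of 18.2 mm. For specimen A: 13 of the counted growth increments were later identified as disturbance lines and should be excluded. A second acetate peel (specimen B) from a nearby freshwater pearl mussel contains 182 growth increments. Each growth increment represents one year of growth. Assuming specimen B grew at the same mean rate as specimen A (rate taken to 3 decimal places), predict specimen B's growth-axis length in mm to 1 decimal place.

11.8 mm

Specimen A: correcting the raw count gives 291 − 13 = 278 true growth increments.
A: 18.2 mm over 278 years gives 18.2 / 278 ≈ 0.065 mm/year.
For B, 0.065 mm/year × 182 years = 11.8 mm.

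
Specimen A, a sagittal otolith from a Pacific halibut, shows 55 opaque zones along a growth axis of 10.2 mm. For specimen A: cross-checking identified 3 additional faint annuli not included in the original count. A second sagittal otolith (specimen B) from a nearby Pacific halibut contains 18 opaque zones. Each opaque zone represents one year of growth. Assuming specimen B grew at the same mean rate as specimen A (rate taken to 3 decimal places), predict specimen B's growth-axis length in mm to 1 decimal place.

3.2 mm

Specimen A: adjusted count: 55 + 3 = 58 opaque zones.
A: Mean rate = 10.2 mm / 58 years ≈ 0.176 mm/yr.
For B, 0.176 mm/year × 18 years = 3.2 mm.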